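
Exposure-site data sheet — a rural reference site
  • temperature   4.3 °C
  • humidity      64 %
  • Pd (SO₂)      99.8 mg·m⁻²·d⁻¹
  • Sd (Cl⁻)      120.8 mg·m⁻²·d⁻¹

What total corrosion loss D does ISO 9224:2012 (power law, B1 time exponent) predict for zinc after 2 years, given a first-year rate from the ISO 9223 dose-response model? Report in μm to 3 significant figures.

zinc: f(T) = +0.038·(T−10) [T≤10 °C] = -0.2166
  sulphur-dioxide contribution → 1.495 μm/a
  chloride contribution → 0.647 μm/a
  total first-year rate 2.142 μm/a
ISO 9224: D(t) = r_corr · t^b with b = 0.813 (zinc, B1)
  D(2) = 2.142 × 2^0.813 = 2.142 × 1.757 = 3.764 μm

D(2) = 3.76 μm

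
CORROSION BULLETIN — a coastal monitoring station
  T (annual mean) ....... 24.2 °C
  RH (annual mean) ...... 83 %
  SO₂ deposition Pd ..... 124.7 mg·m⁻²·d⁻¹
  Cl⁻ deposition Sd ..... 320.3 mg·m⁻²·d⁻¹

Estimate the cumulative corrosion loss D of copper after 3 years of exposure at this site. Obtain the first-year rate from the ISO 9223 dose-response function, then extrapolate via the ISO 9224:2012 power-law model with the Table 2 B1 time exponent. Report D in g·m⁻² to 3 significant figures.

D(3) = 73.8 g·m⁻²

copper: temperature factor f = -0.080·(14.2) = -1.1360
  sulphur-dioxide contribution → 0.7991 μm/a
  chloride contribution → 3.161 μm/a
  ⇒ r_corr(copper) = 3.96 μm/a
Long-term exponent b (ISO 9224 Table 2, B1) = 0.667
  D(3) = 3.96 × 3^0.667 = 3.96 × 2.081 = 8.241 μm
  Mass loss = 8.241 μm × 8.96 g/cm³ = 73.84 g·m⁻²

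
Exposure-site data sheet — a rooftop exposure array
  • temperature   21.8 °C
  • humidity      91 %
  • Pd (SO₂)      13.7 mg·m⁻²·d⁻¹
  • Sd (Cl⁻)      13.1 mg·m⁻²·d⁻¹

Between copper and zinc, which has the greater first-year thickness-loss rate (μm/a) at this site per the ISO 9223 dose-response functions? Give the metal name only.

copper

copper: temperature factor f = -0.080·(11.8) = -0.9440
  sulphur-dioxide contribution → 0.8741 μm/a
  chloride contribution → 1.581 μm/a
  ⇒ r_corr(copper) = 2.456 μm/a
zinc: T>10 °C ⇒ hinge -0.071·(21.8−10) = -0.8378
  sulphur-dioxide contribution → 1.161 μm/a
  chloride contribution → 1.002 μm/a
  ⇒ r_corr(zinc) = 2.163 μm/a
Ordering by μm/a: copper (2.46) > zinc (2.16)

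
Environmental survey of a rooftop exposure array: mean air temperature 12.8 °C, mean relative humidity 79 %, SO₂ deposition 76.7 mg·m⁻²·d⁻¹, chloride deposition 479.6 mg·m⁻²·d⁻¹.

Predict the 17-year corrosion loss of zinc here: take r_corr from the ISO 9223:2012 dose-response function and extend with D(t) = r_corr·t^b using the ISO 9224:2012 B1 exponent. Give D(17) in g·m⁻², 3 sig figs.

zinc: temperature factor f = -0.071·(2.8) = -0.1988
  sulphur-dioxide contribution → 2.703 μm/a
  chloride contribution → 3.297 μm/a
  total first-year rate 6 μm/a
Power-law: D(17) = r_corr · 17^0.813
  D(17) = 6 × 17^0.813 = 6 × 10.01 = 60.05 μm
  Mass loss = 60.05 μm × 7.14 g/cm³ = 428.7 g·m⁻²

D(17) = 429 g·m⁻²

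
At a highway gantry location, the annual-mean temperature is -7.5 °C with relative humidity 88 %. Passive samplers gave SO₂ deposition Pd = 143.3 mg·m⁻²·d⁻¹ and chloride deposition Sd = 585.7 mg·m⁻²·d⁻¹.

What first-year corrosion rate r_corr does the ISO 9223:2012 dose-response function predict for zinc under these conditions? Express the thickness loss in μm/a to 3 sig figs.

zinc: f(T) = +0.038·(T−10) [T≤10 °C] = -0.6650
  SO₂ term: 0.0129·143.3^0.44·exp(0.046·88-0.6650) = 3.377
  Cl⁻ term: 0.0175·585.7^0.57·exp(0.008·88+0.085·-7.5) = 0.7071
  sum: 3.377 + 0.7071 → r_corr = 4.084 μm/a

r_corr = 4.08 μm/a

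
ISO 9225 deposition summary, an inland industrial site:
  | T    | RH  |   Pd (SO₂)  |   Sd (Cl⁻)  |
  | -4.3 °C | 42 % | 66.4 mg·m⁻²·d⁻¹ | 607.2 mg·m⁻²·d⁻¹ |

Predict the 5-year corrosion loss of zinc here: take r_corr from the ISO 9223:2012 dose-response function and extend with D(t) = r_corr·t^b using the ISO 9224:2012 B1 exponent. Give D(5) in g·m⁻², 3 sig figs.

D(5) = 26.0 g·m⁻²

zinc: temperature factor f = +0.038·(-14.3) = -0.5434
  Pd branch = 0.0129·Pd^0.44·e^(0.046·RH+f) = 0.3276 μm/a
  Cl⁻ term: 0.0175·607.2^0.57·exp(0.008·42+0.085·-4.3) = 0.6557
  r_corr = 0.3276 + 0.6557 = 0.9834 μm/a
ISO 9224: D(t) = r_corr · t^b with b = 0.813 (zinc, B1)
  D(5) = 0.9834 × 5^0.813 = 0.9834 × 3.701 = 3.639 μm
  Mass loss = 3.639 μm × 7.14 g/cm³ = 25.98 g·m⁻²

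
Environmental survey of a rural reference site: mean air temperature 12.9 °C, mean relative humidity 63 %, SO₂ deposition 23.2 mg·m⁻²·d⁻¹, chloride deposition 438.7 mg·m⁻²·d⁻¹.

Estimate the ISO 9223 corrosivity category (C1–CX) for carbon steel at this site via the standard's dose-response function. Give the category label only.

carbon steel: f(T) = -0.054·(T−10) [T>10 °C] = -0.1566
  sulphur-dioxide contribution → 27.37 μm/a
  chloride contribution → 59.39 μm/a
  ⇒ r_corr(carbon steel) = 86.76 μm/a
Category bounds: 80…200 μm/a bracket r_corr ⇒ C5

C5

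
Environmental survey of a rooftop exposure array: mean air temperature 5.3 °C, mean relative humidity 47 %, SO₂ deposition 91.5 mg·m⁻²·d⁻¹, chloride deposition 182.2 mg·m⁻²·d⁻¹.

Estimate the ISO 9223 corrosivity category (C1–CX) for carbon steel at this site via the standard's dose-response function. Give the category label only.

C3

carbon steel: T≤10 °C ⇒ hinge +0.150·(5.3−10) = -0.7050
  sulphur-dioxide contribution → 23.44 μm/a
  chloride contribution → 14.99 μm/a
  ⇒ r_corr(carbon steel) = 38.43 μm/a
Category bounds: 25…50 μm/a bracket r_corr ⇒ C3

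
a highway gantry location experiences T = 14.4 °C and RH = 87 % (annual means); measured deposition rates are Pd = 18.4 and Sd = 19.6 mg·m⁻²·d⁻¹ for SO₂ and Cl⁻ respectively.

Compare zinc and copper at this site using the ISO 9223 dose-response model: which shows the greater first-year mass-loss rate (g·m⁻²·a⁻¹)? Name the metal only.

copper

zinc: temperature factor f = -0.071·(4.4) = -0.3124
  SO₂ term: 0.0129·18.4^0.44·exp(0.046·87-0.3124) = 1.86
  Cl⁻ term: 0.0175·19.6^0.57·exp(0.008·87+0.085·14.4) = 0.6508
  r_corr = 1.86 + 0.6508 = 2.511 μm/a
  mass loss = 2.511 μm/a × 7.14 g/cm³ = 17.93 g·m⁻²·a⁻¹
copper: T>10 °C ⇒ hinge -0.080·(14.4−10) = -0.3520
  SO₂ term: 0.0053·18.4^0.26·exp(0.059·87-0.3520) = 1.347
  Cl⁻ term: 0.01025·19.6^0.27·exp(0.036·87+0.049·14.4) = 1.062
  r_corr = 1.347 + 1.062 = 2.41 μm/a
  mass loss = 2.41 μm/a × 8.96 g/cm³ = 21.59 g·m⁻²·a⁻¹
Ordering by g·m⁻²·a⁻¹: copper (21.6) > zinc (17.9)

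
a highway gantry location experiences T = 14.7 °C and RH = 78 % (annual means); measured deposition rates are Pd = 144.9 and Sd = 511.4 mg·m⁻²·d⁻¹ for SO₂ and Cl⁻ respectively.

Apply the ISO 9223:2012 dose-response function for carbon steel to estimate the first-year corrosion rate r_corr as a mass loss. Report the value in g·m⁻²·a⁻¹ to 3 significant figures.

carbon steel: T>10 °C ⇒ hinge -0.054·(14.7−10) = -0.2538
  Pd branch = 1.77·Pd^0.52·e^(0.02·RH+f) = 86.9 μm/a
  Cl⁻ term: 0.102·511.4^0.62·exp(0.033·78+0.04·14.7) = 115.2
  r_corr = 86.9 + 115.2 = 202 μm/a
Convert to mass loss: 202 μm/a × 7.85 g/cm³ = 1586 g·m⁻²·a⁻¹

r_corr = 1.59e+03 g·m⁻²·a⁻¹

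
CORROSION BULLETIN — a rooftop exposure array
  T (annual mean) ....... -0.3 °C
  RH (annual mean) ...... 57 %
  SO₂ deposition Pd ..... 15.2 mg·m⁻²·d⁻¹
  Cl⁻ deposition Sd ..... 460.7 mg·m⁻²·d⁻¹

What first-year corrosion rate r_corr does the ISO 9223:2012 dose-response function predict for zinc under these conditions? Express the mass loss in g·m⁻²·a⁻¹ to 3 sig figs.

r_corr = 9.17 g·m⁻²·a⁻¹

zinc: temperature factor f = +0.038·(-10.3) = -0.3914
  Pd branch = 0.0129·Pd^0.44·e^(0.046·RH+f) = 0.3975 μm/a
  Cl⁻ term: 0.0175·460.7^0.57·exp(0.008·57+0.085·-0.3) = 0.8875
  sum: 0.3975 + 0.8875 → r_corr = 1.285 μm/a
Convert to mass loss: 1.285 μm/a × 7.14 g/cm³ = 9.175 g·m⁻²·a⁻¹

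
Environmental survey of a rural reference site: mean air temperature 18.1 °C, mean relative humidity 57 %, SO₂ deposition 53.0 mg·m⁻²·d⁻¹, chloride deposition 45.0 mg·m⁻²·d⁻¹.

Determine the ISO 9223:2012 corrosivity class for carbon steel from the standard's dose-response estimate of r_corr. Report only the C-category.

C3

carbon steel: f(T) = -0.054·(T−10) [T>10 °C] = -0.4374
  sulphur-dioxide contribution → 28.17 μm/a
  chloride contribution → 14.62 μm/a
  ⇒ r_corr(carbon steel) = 42.79 μm/a
42.8 μm/a falls in (25, 50] for carbon steel → category C3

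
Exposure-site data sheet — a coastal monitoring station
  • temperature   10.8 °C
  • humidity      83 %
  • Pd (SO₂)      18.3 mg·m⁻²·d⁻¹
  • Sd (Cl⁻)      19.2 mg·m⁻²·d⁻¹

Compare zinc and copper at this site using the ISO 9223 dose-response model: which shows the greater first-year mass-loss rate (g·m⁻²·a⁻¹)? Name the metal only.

copper

zinc: f(T) = -0.071·(T−10) [T>10 °C] = -0.0568
  Pd branch = 0.0129·Pd^0.44·e^(0.046·RH+f) = 1.993 μm/a
  Cl⁻ term: 0.0175·19.2^0.57·exp(0.008·83+0.085·10.8) = 0.4587
  sum: 1.993 + 0.4587 → r_corr = 2.452 μm/a
  mass loss = 2.452 μm/a × 7.14 g/cm³ = 17.51 g·m⁻²·a⁻¹
copper: temperature factor f = -0.080·(0.8) = -0.0640
  Pd branch = 0.0053·Pd^0.26·e^(0.059·RH+f) = 1.417 μm/a
  Sd branch = 0.01025·Sd^0.27·e^(0.036·RH+0.049·T) = 0.7669 μm/a
  sum: 1.417 + 0.7669 → r_corr = 2.184 μm/a
  mass loss = 2.184 μm/a × 8.96 g/cm³ = 19.57 g·m⁻²·a⁻¹
Ordering by g·m⁻²·a⁻¹: copper (19.6) > zinc (17.5)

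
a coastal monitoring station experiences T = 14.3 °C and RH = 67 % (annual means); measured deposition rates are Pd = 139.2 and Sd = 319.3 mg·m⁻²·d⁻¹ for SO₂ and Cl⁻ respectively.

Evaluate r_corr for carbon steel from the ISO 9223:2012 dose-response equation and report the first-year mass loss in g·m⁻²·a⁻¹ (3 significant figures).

r_corr = 1.01e+03 g·m⁻²·a⁻¹

carbon steel: f(T) = -0.054·(T−10) [T>10 °C] = -0.2322
  sulphur-dioxide contribution → 69.79 μm/a
  chloride contribution → 58.86 μm/a
  ⇒ r_corr(carbon steel) = 128.7 μm/a
Convert to mass loss: 128.7 μm/a × 7.85 g/cm³ = 1010 g·m⁻²·a⁻¹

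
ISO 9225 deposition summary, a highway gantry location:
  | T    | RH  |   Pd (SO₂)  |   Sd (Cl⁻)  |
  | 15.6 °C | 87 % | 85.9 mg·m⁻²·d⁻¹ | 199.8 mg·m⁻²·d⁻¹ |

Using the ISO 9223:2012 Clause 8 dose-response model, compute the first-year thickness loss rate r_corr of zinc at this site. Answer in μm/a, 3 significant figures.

r_corr = 6.07 μm/a

zinc: T>10 °C ⇒ hinge -0.071·(15.6−10) = -0.3976
  SO₂ term: 0.0129·85.9^0.44·exp(0.046·87-0.3976) = 3.364
  Sd branch = 0.0175·Sd^0.57·e^(0.008·RH+0.085·T) = 2.707 μm/a
  sum: 3.364 + 2.707 → r_corr = 6.072 μm/a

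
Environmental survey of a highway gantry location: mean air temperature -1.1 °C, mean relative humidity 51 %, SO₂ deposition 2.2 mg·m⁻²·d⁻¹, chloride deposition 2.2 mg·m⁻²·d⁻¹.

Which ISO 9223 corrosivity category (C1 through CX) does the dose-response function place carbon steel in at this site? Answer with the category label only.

carbon steel: T≤10 °C ⇒ hinge +0.150·(-1.1−10) = -1.6650
  sulphur-dioxide contribution → 1.399 μm/a
  chloride contribution → 0.8565 μm/a
  total first-year rate 2.256 μm/a
Category bounds: 1.3…25 μm/a bracket r_corr ⇒ C2

C2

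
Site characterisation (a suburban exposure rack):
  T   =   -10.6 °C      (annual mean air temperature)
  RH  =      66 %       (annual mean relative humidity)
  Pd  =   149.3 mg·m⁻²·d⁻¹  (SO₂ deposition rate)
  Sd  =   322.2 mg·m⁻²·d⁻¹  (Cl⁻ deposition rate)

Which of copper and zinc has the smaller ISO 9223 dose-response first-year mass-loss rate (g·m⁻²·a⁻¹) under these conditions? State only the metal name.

copper

copper: f(T) = +0.126·(T−10) [T≤10 °C] = -2.5956
  SO₂ term: 0.0053·149.3^0.26·exp(0.059·66-2.5956) = 0.07135
  Sd branch = 0.01025·Sd^0.27·e^(0.036·RH+0.049·T) = 0.3121 μm/a
  sum: 0.07135 + 0.3121 → r_corr = 0.3834 μm/a
  mass loss = 0.3834 μm/a × 8.96 g/cm³ = 3.435 g·m⁻²·a⁻¹
zinc: T≤10 °C ⇒ hinge +0.038·(-10.6−10) = -0.7828
  Pd branch = 0.0129·Pd^0.44·e^(0.046·RH+f) = 1.111 μm/a
  Sd branch = 0.0175·Sd^0.57·e^(0.008·RH+0.085·T) = 0.3241 μm/a
  r_corr = 1.111 + 0.3241 = 1.435 μm/a
  mass loss = 1.435 μm/a × 7.14 g/cm³ = 10.25 g·m⁻²·a⁻¹
Ordering by g·m⁻²·a⁻¹: zinc (10.2) > copper (3.44)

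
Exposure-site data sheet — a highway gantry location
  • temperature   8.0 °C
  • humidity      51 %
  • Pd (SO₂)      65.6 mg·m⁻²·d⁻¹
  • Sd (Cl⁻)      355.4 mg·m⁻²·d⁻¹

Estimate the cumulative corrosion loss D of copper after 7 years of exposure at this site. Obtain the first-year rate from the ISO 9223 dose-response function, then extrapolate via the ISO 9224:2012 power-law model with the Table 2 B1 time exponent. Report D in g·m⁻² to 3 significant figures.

D(7) = 23.4 g·m⁻²

copper: temperature factor f = +0.126·(-2.0) = -0.2520
  SO₂ term: 0.0053·65.6^0.26·exp(0.059·51-0.2520) = 0.2478
  Sd branch = 0.01025·Sd^0.27·e^(0.036·RH+0.049·T) = 0.4645 μm/a
  sum: 0.2478 + 0.4645 → r_corr = 0.7123 μm/a
ISO 9224: D(t) = r_corr · t^b with b = 0.667 (copper, B1)
  D(7) = 0.7123 × 7^0.667 = 0.7123 × 3.662 = 2.608 μm
  Mass loss = 2.608 μm × 8.96 g/cm³ = 23.37 g·m⁻²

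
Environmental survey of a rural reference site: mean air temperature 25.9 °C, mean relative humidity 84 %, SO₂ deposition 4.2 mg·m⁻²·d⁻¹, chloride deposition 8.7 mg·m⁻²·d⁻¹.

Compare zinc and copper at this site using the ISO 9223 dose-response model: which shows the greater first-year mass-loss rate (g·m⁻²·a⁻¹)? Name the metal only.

zinc: T>10 °C ⇒ hinge -0.071·(25.9−10) = -1.1289
  sulphur-dioxide contribution → 0.3738 μm/a
  chloride contribution → 1.063 μm/a
  ⇒ r_corr(zinc) = 1.437 μm/a
  mass loss = 1.437 μm/a × 7.14 g/cm³ = 10.26 g·m⁻²·a⁻¹
copper: f(T) = -0.080·(T−10) [T>10 °C] = -1.2720
  sulphur-dioxide contribution → 0.3064 μm/a
  chloride contribution → 1.345 μm/a
  total first-year rate 1.652 μm/a
  mass loss = 1.652 μm/a × 8.96 g/cm³ = 14.8 g·m⁻²·a⁻¹
Ordering by g·m⁻²·a⁻¹: copper (14.8) > zinc (10.3)

copper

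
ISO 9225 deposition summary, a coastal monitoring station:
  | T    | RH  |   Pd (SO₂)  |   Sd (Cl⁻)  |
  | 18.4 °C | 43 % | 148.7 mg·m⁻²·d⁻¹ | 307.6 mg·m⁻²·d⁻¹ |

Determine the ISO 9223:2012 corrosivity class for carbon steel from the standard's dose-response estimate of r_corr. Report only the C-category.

C4

carbon steel: T>10 °C ⇒ hinge -0.054·(18.4−10) = -0.4536
  sulphur-dioxide contribution → 35.82 μm/a
  chloride contribution → 30.69 μm/a
  ⇒ r_corr(carbon steel) = 66.51 μm/a
Category bounds: 50…80 μm/a bracket r_corr ⇒ C4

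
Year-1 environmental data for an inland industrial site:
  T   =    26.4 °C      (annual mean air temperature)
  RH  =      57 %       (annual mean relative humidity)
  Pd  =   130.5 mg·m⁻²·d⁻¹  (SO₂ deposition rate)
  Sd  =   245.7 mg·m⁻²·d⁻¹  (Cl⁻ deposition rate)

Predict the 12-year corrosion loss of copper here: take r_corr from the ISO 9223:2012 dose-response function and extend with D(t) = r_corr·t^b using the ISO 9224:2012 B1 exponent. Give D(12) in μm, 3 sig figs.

D(12) = 7.51 μm

copper: T>10 °C ⇒ hinge -0.080·(26.4−10) = -1.3120
  sulphur-dioxide contribution → 0.1462 μm/a
  chloride contribution → 1.286 μm/a
  total first-year rate 1.432 μm/a
Long-term exponent b (ISO 9224 Table 2, B1) = 0.667
  D(12) = 1.432 × 12^0.667 = 1.432 × 5.246 = 7.511 μm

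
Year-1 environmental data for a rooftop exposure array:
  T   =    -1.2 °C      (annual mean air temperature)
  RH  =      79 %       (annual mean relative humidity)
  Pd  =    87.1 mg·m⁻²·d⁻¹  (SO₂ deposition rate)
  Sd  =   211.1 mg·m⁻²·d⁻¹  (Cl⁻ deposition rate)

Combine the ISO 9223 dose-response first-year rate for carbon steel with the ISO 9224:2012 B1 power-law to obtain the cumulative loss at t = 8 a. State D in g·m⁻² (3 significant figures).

carbon steel: f(T) = +0.150·(T−10) [T≤10 °C] = -1.6800
  SO₂ term: 1.77·87.1^0.52·exp(0.02·79-1.6800) = 16.34
  Cl⁻ term: 0.102·211.1^0.62·exp(0.033·79+0.04·-1.2) = 36.4
  sum: 16.34 + 36.4 → r_corr = 52.75 μm/a
ISO 9224: D(t) = r_corr · t^b with b = 0.523 (carbon steel, B1)
  D(8) = 52.75 × 8^0.523 = 52.75 × 2.967 = 156.5 μm
  Mass loss = 156.5 μm × 7.85 g/cm³ = 1229 g·m⁻²

D(8) = 1.23e+03 g·m⁻²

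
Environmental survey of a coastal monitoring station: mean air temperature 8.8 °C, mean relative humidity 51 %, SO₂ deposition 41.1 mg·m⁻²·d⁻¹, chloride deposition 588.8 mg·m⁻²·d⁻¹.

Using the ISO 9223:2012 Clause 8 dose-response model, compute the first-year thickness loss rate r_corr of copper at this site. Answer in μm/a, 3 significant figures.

copper: T≤10 °C ⇒ hinge +0.126·(8.8−10) = -0.1512
  SO₂ term: 0.0053·41.1^0.26·exp(0.059·51-0.1512) = 0.2427
  Cl⁻ term: 0.01025·588.8^0.27·exp(0.036·51+0.049·8.8) = 0.5537
  sum: 0.2427 + 0.5537 → r_corr = 0.7963 μm/a

r_corr = 0.796 μm/a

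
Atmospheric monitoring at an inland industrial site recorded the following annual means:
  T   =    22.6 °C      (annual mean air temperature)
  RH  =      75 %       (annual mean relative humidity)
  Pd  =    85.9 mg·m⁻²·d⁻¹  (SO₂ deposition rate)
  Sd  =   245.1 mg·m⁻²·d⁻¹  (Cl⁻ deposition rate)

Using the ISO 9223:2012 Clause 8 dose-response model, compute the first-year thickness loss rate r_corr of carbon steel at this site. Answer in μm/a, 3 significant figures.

r_corr = 131 μm/a

carbon steel: f(T) = -0.054·(T−10) [T>10 °C] = -0.6804
  sulphur-dioxide contribution → 40.7 μm/a
  chloride contribution → 90.67 μm/a
  ⇒ r_corr(carbon steel) = 131.4 μm/a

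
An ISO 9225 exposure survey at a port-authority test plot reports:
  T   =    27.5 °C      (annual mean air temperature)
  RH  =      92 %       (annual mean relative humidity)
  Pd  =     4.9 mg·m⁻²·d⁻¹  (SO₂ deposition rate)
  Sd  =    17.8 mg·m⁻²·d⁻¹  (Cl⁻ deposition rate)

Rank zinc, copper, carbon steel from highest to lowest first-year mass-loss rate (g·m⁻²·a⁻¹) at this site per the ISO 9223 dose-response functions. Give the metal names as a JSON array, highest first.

zinc: T>10 °C ⇒ hinge -0.071·(27.5−10) = -1.2425
  Pd branch = 0.0129·Pd^0.44·e^(0.046·RH+f) = 0.5159 μm/a
  Sd branch = 0.0175·Sd^0.57·e^(0.008·RH+0.085·T) = 1.952 μm/a
  r_corr = 0.5159 + 1.952 = 2.468 μm/a
  mass loss = 2.468 μm/a × 7.14 g/cm³ = 17.62 g·m⁻²·a⁻¹
copper: T>10 °C ⇒ hinge -0.080·(27.5−10) = -1.4000
  Pd branch = 0.0053·Pd^0.26·e^(0.059·RH+f) = 0.4498 μm/a
  Cl⁻ term: 0.01025·17.8^0.27·exp(0.036·92+0.049·27.5) = 2.355
  r_corr = 0.4498 + 2.355 = 2.805 μm/a
  mass loss = 2.805 μm/a × 8.96 g/cm³ = 25.13 g·m⁻²·a⁻¹
carbon steel: temperature factor f = -0.054·(17.5) = -0.9450
  SO₂ term: 1.77·4.9^0.52·exp(0.02·92-0.9450) = 9.898
  Sd branch = 0.102·Sd^0.62·e^(0.033·RH+0.04·T) = 38.03 μm/a
  sum: 9.898 + 38.03 → r_corr = 47.93 μm/a
  mass loss = 47.93 μm/a × 7.85 g/cm³ = 376.2 g·m⁻²·a⁻¹
Ordering by g·m⁻²·a⁻¹: carbon steel (376) > copper (25.1) > zinc (17.6)

["carbon steel", "copper", "zinc"]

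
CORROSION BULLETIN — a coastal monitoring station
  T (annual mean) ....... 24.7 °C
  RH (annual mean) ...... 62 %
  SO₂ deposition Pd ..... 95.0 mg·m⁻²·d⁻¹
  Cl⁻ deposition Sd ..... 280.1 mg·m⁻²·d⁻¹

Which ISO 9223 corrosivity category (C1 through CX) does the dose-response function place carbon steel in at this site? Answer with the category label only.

carbon steel: T>10 °C ⇒ hinge -0.054·(24.7−10) = -0.7938
  SO₂ term: 1.77·95.0^0.52·exp(0.02·62-0.7938) = 29.52
  Sd branch = 0.102·Sd^0.62·e^(0.033·RH+0.04·T) = 69.76 μm/a
  sum: 29.52 + 69.76 → r_corr = 99.28 μm/a
Category bounds: 80…200 μm/a bracket r_corr ⇒ C5

C5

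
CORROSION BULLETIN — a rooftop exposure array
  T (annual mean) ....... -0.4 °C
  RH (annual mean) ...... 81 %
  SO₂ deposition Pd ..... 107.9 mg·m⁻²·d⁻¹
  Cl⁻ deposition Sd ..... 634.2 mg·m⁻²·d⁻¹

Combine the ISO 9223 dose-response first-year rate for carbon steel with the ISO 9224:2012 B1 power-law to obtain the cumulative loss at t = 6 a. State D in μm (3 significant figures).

carbon steel: T≤10 °C ⇒ hinge +0.150·(-0.4−10) = -1.5600
  Pd branch = 1.77·Pd^0.52·e^(0.02·RH+f) = 21.44 μm/a
  Sd branch = 0.102·Sd^0.62·e^(0.033·RH+0.04·T) = 79.41 μm/a
  sum: 21.44 + 79.41 → r_corr = 100.9 μm/a
Long-term exponent b (ISO 9224 Table 2, B1) = 0.523
  D(6) = 100.9 × 6^0.523 = 100.9 × 2.553 = 257.4 μm

D(6) = 257 μm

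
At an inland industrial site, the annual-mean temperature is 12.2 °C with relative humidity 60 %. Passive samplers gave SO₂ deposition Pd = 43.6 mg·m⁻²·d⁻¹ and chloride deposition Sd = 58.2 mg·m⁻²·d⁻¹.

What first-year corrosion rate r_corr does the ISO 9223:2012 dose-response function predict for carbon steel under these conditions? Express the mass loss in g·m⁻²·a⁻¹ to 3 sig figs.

r_corr = 409 g·m⁻²·a⁻¹

carbon steel: temperature factor f = -0.054·(2.2) = -0.1188
  sulphur-dioxide contribution → 37.16 μm/a
  chloride contribution → 14.95 μm/a
  ⇒ r_corr(carbon steel) = 52.11 μm/a
Convert to mass loss: 52.11 μm/a × 7.85 g/cm³ = 409.1 g·m⁻²·a⁻¹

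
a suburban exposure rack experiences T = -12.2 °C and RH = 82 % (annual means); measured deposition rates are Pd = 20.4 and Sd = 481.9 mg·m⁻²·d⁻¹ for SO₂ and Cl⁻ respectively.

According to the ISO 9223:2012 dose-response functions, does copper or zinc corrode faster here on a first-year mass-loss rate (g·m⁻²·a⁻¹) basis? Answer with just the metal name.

copper: temperature factor f = +0.126·(-22.2) = -2.7972
  SO₂ term: 0.0053·20.4^0.26·exp(0.059·82-2.7972) = 0.08935
  Cl⁻ term: 0.01025·481.9^0.27·exp(0.036·82+0.049·-12.2) = 0.5722
  r_corr = 0.08935 + 0.5722 = 0.6615 μm/a
  mass loss = 0.6615 μm/a × 8.96 g/cm³ = 5.927 g·m⁻²·a⁻¹
zinc: f(T) = +0.038·(T−10) [T≤10 °C] = -0.8436
  SO₂ term: 0.0129·20.4^0.44·exp(0.046·82-0.8436) = 0.9091
  Cl⁻ term: 0.0175·481.9^0.57·exp(0.008·82+0.085·-12.2) = 0.4044
  r_corr = 0.9091 + 0.4044 = 1.314 μm/a
  mass loss = 1.314 μm/a × 7.14 g/cm³ = 9.379 g·m⁻²·a⁻¹
Ordering by g·m⁻²·a⁻¹: zinc (9.38) > copper (5.93)

zinc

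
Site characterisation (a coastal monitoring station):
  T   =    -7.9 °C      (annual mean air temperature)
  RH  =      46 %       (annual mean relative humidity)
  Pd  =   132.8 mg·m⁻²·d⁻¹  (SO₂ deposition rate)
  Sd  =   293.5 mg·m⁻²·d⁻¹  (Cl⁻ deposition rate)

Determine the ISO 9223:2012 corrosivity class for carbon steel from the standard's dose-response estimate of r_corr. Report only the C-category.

carbon steel: f(T) = +0.150·(T−10) [T≤10 °C] = -2.6850
  sulphur-dioxide contribution → 3.85 μm/a
  chloride contribution → 11.5 μm/a
  ⇒ r_corr(carbon steel) = 15.35 μm/a
Category bounds: 1.3…25 μm/a bracket r_corr ⇒ C2

C2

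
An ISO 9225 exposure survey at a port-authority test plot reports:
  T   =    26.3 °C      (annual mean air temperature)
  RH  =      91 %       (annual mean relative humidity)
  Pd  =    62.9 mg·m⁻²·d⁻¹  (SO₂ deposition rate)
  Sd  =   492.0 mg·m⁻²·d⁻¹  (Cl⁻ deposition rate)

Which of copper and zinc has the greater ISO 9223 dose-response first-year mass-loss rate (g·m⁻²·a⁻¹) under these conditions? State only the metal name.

zinc

copper: temperature factor f = -0.080·(16.3) = -1.3040
  SO₂ term: 0.0053·62.9^0.26·exp(0.059·91-1.3040) = 0.9064
  Cl⁻ term: 0.01025·492.0^0.27·exp(0.036·91+0.049·26.3) = 5.248
  sum: 0.9064 + 5.248 → r_corr = 6.154 μm/a
  mass loss = 6.154 μm/a × 8.96 g/cm³ = 55.14 g·m⁻²·a⁻¹
zinc: T>10 °C ⇒ hinge -0.071·(26.3−10) = -1.1573
  Pd branch = 0.0129·Pd^0.44·e^(0.046·RH+f) = 1.649 μm/a
  Sd branch = 0.0175·Sd^0.57·e^(0.008·RH+0.085·T) = 11.6 μm/a
  sum: 1.649 + 11.6 → r_corr = 13.25 μm/a
  mass loss = 13.25 μm/a × 7.14 g/cm³ = 94.61 g·m⁻²·a⁻¹
Ordering by g·m⁻²·a⁻¹: zinc (94.6) > copper (55.1)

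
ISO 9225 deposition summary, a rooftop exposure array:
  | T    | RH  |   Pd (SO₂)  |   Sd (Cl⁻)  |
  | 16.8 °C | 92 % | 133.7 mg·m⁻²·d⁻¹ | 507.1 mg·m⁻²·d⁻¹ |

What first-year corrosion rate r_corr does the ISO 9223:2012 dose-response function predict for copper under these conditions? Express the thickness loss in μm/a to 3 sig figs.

copper: temperature factor f = -0.080·(6.8) = -0.5440
  Pd branch = 0.0053·Pd^0.26·e^(0.059·RH+f) = 2.501 μm/a
  Cl⁻ term: 0.01025·507.1^0.27·exp(0.036·92+0.049·16.8) = 3.443
  r_corr = 2.501 + 3.443 = 5.945 μm/a

r_corr = 5.94 μm/a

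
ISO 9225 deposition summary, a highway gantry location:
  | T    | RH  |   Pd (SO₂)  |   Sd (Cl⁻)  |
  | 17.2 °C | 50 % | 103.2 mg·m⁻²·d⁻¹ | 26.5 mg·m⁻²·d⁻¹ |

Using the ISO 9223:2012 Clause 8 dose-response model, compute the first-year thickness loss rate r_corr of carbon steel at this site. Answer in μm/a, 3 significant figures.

carbon steel: f(T) = -0.054·(T−10) [T>10 °C] = -0.3888
  SO₂ term: 1.77·103.2^0.52·exp(0.02·50-0.3888) = 36.35
  Cl⁻ term: 0.102·26.5^0.62·exp(0.033·50+0.04·17.2) = 8.061
  r_corr = 36.35 + 8.061 = 44.41 μm/a

r_corr = 44.4 μm/a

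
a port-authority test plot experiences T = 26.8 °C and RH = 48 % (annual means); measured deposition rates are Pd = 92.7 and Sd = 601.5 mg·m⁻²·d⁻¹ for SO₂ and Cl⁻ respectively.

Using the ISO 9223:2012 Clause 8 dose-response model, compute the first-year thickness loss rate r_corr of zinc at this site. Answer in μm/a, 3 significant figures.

r_corr = 9.88 μm/a

zinc: f(T) = -0.071·(T−10) [T>10 °C] = -1.1928
  sulphur-dioxide contribution → 0.2612 μm/a
  chloride contribution → 9.623 μm/a
  ⇒ r_corr(zinc) = 9.884 μm/a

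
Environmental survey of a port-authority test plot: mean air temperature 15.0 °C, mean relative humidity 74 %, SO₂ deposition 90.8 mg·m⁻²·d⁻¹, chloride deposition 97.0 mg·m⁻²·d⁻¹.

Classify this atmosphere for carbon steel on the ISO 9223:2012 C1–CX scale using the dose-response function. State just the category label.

carbon steel: f(T) = -0.054·(T−10) [T>10 °C] = -0.2700
  Pd branch = 1.77·Pd^0.52·e^(0.02·RH+f) = 61.9 μm/a
  Cl⁻ term: 0.102·97.0^0.62·exp(0.033·74+0.04·15.0) = 36.44
  sum: 61.9 + 36.44 → r_corr = 98.33 μm/a
ISO 9223 Table 2 (carbon steel): 80 < 98.3 ≤ 200 μm/a ⇒ C5

C5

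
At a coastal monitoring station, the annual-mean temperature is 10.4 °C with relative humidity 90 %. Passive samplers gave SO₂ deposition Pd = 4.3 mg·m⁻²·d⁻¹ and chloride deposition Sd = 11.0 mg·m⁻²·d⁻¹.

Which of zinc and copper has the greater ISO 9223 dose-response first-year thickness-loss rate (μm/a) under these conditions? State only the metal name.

copper

zinc: f(T) = -0.071·(T−10) [T>10 °C] = -0.0284
  sulphur-dioxide contribution → 1.496 μm/a
  chloride contribution → 0.3414 μm/a
  ⇒ r_corr(zinc) = 1.837 μm/a
copper: T>10 °C ⇒ hinge -0.080·(10.4−10) = -0.0320
  sulphur-dioxide contribution → 1.518 μm/a
  chloride contribution → 0.8324 μm/a
  ⇒ r_corr(copper) = 2.35 μm/a
Ordering by μm/a: copper (2.35) > zinc (1.84)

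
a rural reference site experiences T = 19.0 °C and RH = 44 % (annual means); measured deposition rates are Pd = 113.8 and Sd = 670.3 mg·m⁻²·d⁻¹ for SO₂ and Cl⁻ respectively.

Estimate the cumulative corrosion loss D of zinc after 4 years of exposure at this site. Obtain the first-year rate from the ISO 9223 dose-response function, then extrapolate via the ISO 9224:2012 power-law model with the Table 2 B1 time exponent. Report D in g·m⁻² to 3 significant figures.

zinc: f(T) = -0.071·(T−10) [T>10 °C] = -0.6390
  Pd branch = 0.0129·Pd^0.44·e^(0.046·RH+f) = 0.4138 μm/a
  Sd branch = 0.0175·Sd^0.57·e^(0.008·RH+0.085·T) = 5.108 μm/a
  sum: 0.4138 + 5.108 → r_corr = 5.522 μm/a
Long-term exponent b (ISO 9224 Table 2, B1) = 0.813
  D(4) = 5.522 × 4^0.813 = 5.522 × 3.087 = 17.04 μm
  Mass loss = 17.04 μm × 7.14 g/cm³ = 121.7 g·m⁻²

D(4) = 122 g·m⁻²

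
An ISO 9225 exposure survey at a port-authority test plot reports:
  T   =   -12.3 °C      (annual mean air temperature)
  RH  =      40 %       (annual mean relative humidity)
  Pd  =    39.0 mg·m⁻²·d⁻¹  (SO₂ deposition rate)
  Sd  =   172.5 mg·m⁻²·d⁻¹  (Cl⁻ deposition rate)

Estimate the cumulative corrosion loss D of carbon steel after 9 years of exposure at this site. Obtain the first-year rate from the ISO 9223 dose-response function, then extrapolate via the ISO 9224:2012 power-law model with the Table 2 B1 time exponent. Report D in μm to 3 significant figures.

D(9) = 20.9 μm

carbon steel: f(T) = +0.150·(T−10) [T≤10 °C] = -3.3450
  Pd branch = 1.77·Pd^0.52·e^(0.02·RH+f) = 0.9334 μm/a
  Sd branch = 0.102·Sd^0.62·e^(0.033·RH+0.04·T) = 5.689 μm/a
  sum: 0.9334 + 5.689 → r_corr = 6.622 μm/a
Power-law: D(9) = r_corr · 9^0.523
  D(9) = 6.622 × 9^0.523 = 6.622 × 3.156 = 20.9 μm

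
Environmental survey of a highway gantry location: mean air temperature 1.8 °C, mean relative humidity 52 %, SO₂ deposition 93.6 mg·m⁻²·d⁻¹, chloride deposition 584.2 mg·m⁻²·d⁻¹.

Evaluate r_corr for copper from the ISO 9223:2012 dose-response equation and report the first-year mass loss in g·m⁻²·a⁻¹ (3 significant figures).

r_corr = 4.82 g·m⁻²·a⁻¹

copper: T≤10 °C ⇒ hinge +0.126·(1.8−10) = -1.0332
  SO₂ term: 0.0053·93.6^0.26·exp(0.059·52-1.0332) = 0.132
  Cl⁻ term: 0.01025·584.2^0.27·exp(0.036·52+0.049·1.8) = 0.4064
  r_corr = 0.132 + 0.4064 = 0.5384 μm/a
Convert to mass loss: 0.5384 μm/a × 8.96 g/cm³ = 4.824 g·m⁻²·a⁻¹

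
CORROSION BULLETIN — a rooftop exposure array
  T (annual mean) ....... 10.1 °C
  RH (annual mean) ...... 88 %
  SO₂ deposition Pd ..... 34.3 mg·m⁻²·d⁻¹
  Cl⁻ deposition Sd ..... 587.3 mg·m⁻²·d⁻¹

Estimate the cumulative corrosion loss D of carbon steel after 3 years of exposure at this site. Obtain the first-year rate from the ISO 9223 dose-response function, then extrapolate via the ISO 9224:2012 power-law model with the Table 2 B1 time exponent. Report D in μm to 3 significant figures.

carbon steel: f(T) = -0.054·(T−10) [T>10 °C] = -0.0054
  sulphur-dioxide contribution → 64.32 μm/a
  chloride contribution → 145.2 μm/a
  ⇒ r_corr(carbon steel) = 209.5 μm/a
ISO 9224: D(t) = r_corr · t^b with b = 0.523 (carbon steel, B1)
  D(3) = 209.5 × 3^0.523 = 209.5 × 1.776 = 372.2 μm

D(3) = 372 μm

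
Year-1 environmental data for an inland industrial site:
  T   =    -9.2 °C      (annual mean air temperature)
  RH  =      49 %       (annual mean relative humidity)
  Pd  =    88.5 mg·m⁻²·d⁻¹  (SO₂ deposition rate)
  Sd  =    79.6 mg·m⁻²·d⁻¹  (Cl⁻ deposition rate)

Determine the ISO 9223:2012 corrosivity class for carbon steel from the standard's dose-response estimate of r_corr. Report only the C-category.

C2

carbon steel: f(T) = +0.150·(T−10) [T≤10 °C] = -2.8800
  SO₂ term: 1.77·88.5^0.52·exp(0.02·49-2.8800) = 2.724
  Sd branch = 0.102·Sd^0.62·e^(0.033·RH+0.04·T) = 5.365 μm/a
  sum: 2.724 + 5.365 → r_corr = 8.089 μm/a
Category bounds: 1.3…25 μm/a bracket r_corr ⇒ C2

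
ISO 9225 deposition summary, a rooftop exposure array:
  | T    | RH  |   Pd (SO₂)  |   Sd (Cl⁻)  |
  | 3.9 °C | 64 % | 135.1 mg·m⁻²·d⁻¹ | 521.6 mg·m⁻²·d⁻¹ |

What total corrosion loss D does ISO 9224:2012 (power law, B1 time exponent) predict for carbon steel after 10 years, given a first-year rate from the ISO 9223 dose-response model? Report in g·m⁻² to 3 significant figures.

carbon steel: T≤10 °C ⇒ hinge +0.150·(3.9−10) = -0.9150
  sulphur-dioxide contribution → 32.69 μm/a
  chloride contribution → 47.68 μm/a
  ⇒ r_corr(carbon steel) = 80.37 μm/a
ISO 9224: D(t) = r_corr · t^b with b = 0.523 (carbon steel, B1)
  D(10) = 80.37 × 10^0.523 = 80.37 × 3.334 = 268 μm
  Mass loss = 268 μm × 7.85 g/cm³ = 2104 g·m⁻²

D(10) = 2.10e+03 g·m⁻²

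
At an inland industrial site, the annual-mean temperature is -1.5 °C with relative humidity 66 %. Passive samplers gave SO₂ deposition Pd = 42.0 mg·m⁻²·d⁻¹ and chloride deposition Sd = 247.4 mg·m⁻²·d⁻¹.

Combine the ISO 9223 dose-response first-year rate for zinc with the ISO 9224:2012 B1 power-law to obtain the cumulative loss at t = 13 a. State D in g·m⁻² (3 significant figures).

D(13) = 86.3 g·m⁻²

zinc: temperature factor f = +0.038·(-11.5) = -0.4370
  sulphur-dioxide contribution → 0.8986 μm/a
  chloride contribution → 0.6042 μm/a
  total first-year rate 1.503 μm/a
Power-law: D(13) = r_corr · 13^0.813
  D(13) = 1.503 × 13^0.813 = 1.503 × 8.047 = 12.09 μm
  Mass loss = 12.09 μm × 7.14 g/cm³ = 86.35 g·m⁻²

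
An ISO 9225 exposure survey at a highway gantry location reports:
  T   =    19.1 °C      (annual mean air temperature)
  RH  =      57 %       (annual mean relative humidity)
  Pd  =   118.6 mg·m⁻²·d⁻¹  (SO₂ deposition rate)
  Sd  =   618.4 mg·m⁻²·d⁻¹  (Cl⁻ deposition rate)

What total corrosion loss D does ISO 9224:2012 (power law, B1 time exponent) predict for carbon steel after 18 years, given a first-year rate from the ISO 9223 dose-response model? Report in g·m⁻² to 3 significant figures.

carbon steel: f(T) = -0.054·(T−10) [T>10 °C] = -0.4914
  sulphur-dioxide contribution → 40.57 μm/a
  chloride contribution → 77.25 μm/a
  ⇒ r_corr(carbon steel) = 117.8 μm/a
Power-law: D(18) = r_corr · 18^0.523
  D(18) = 117.8 × 18^0.523 = 117.8 × 4.534 = 534.2 μm
  Mass loss = 534.2 μm × 7.85 g/cm³ = 4194 g·m⁻²

D(18) = 4.19e+03 g·m⁻²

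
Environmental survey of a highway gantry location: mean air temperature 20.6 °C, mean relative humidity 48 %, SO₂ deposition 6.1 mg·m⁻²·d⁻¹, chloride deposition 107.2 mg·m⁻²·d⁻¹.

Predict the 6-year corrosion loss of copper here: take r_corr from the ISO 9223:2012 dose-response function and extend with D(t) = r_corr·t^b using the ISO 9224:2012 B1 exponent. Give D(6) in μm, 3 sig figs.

copper: f(T) = -0.080·(T−10) [T>10 °C] = -0.8480
  SO₂ term: 0.0053·6.1^0.26·exp(0.059·48-0.8480) = 0.06167
  Cl⁻ term: 0.01025·107.2^0.27·exp(0.036·48+0.049·20.6) = 0.5594
  sum: 0.06167 + 0.5594 → r_corr = 0.6211 μm/a
Power-law: D(6) = r_corr · 6^0.667
  D(6) = 0.6211 × 6^0.667 = 0.6211 × 3.304 = 2.052 μm

D(6) = 2.05 μm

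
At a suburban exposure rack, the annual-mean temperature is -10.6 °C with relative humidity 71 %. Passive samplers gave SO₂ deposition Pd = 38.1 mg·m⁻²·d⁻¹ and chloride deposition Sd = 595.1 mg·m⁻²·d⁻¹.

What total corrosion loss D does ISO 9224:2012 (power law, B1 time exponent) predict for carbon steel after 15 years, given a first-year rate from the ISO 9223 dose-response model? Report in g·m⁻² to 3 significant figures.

D(15) = 1.25e+03 g·m⁻²

carbon steel: f(T) = +0.150·(T−10) [T≤10 °C] = -3.0900
  sulphur-dioxide contribution → 2.212 μm/a
  chloride contribution → 36.5 μm/a
  ⇒ r_corr(carbon steel) = 38.71 μm/a
ISO 9224: D(t) = r_corr · t^b with b = 0.523 (carbon steel, B1)
  D(15) = 38.71 × 15^0.523 = 38.71 × 4.122 = 159.6 μm
  Mass loss = 159.6 μm × 7.85 g/cm³ = 1252 g·m⁻²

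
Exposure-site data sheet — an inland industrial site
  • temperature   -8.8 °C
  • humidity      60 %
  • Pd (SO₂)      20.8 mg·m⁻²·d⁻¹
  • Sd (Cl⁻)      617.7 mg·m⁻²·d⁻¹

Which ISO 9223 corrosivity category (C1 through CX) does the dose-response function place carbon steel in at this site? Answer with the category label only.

C3

carbon steel: f(T) = +0.150·(T−10) [T≤10 °C] = -2.8200
  Pd branch = 1.77·Pd^0.52·e^(0.02·RH+f) = 1.697 μm/a
  Cl⁻ term: 0.102·617.7^0.62·exp(0.033·60+0.04·-8.8) = 27.92
  sum: 1.697 + 27.92 → r_corr = 29.62 μm/a
ISO 9223 Table 2 (carbon steel): 25 < 29.6 ≤ 50 μm/a ⇒ C3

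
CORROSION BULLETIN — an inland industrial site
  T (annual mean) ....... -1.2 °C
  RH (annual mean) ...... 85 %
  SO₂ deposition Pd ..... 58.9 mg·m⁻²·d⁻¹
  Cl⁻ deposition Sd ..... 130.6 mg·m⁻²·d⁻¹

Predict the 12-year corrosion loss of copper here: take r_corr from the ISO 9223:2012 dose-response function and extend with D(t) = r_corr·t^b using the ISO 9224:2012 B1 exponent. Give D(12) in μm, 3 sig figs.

copper: temperature factor f = +0.126·(-11.2) = -1.4112
  Pd branch = 0.0053·Pd^0.26·e^(0.059·RH+f) = 0.5618 μm/a
  Sd branch = 0.01025·Sd^0.27·e^(0.036·RH+0.049·T) = 0.7681 μm/a
  sum: 0.5618 + 0.7681 → r_corr = 1.33 μm/a
Long-term exponent b (ISO 9224 Table 2, B1) = 0.667
  D(12) = 1.33 × 12^0.667 = 1.33 × 5.246 = 6.977 μm

D(12) = 6.98 μm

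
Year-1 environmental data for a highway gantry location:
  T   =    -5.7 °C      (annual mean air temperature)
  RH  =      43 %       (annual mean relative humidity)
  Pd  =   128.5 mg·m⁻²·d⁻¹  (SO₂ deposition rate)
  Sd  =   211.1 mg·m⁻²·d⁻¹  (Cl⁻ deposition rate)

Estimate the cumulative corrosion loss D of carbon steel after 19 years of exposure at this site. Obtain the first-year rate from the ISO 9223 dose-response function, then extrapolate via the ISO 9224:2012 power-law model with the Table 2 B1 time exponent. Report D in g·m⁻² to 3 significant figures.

D(19) = 521 g·m⁻²

carbon steel: f(T) = +0.150·(T−10) [T≤10 °C] = -2.3550
  SO₂ term: 1.77·128.5^0.52·exp(0.02·43-2.3550) = 4.958
  Sd branch = 0.102·Sd^0.62·e^(0.033·RH+0.04·T) = 9.269 μm/a
  sum: 4.958 + 9.269 → r_corr = 14.23 μm/a
ISO 9224: D(t) = r_corr · t^b with b = 0.523 (carbon steel, B1)
  D(19) = 14.23 × 19^0.523 = 14.23 × 4.664 = 66.36 μm
  Mass loss = 66.36 μm × 7.85 g/cm³ = 520.9 g·m⁻²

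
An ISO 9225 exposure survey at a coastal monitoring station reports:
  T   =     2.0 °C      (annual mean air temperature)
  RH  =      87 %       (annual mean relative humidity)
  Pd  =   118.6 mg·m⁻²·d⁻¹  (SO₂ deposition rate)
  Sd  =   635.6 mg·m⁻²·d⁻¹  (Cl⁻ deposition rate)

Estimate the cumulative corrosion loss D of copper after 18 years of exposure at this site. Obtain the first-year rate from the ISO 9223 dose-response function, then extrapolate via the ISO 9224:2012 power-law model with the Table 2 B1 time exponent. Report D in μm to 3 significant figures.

copper: temperature factor f = +0.126·(-8.0) = -1.0080
  SO₂ term: 0.0053·118.6^0.26·exp(0.059·87-1.0080) = 1.135
  Sd branch = 0.01025·Sd^0.27·e^(0.036·RH+0.049·T) = 1.48 μm/a
  sum: 1.135 + 1.48 → r_corr = 2.615 μm/a
Power-law: D(18) = r_corr · 18^0.667
  D(18) = 2.615 × 18^0.667 = 2.615 × 6.875 = 17.98 μm

D(18) = 18.0 μm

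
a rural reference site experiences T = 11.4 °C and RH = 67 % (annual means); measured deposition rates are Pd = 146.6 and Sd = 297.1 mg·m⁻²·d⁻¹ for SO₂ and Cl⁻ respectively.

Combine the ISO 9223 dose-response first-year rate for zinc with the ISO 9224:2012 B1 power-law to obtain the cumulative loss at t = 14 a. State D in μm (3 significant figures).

D(14) = 36.8 μm

zinc: f(T) = -0.071·(T−10) [T>10 °C] = -0.0994
  Pd branch = 0.0129·Pd^0.44·e^(0.046·RH+f) = 2.286 μm/a
  Sd branch = 0.0175·Sd^0.57·e^(0.008·RH+0.085·T) = 2.024 μm/a
  sum: 2.286 + 2.024 → r_corr = 4.31 μm/a
Power-law: D(14) = r_corr · 14^0.813
  D(14) = 4.31 × 14^0.813 = 4.31 × 8.547 = 36.83 μm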